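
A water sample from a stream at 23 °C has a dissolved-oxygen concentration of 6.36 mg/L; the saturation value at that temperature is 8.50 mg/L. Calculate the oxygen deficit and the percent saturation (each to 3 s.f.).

D ≈ 2.14 mg/L; 74.8 % saturation

D = C_s − C = 8.50 − 6.36 = 2.14 mg/L.
% saturation = 6.36/8.50 × 100 = 74.8 %.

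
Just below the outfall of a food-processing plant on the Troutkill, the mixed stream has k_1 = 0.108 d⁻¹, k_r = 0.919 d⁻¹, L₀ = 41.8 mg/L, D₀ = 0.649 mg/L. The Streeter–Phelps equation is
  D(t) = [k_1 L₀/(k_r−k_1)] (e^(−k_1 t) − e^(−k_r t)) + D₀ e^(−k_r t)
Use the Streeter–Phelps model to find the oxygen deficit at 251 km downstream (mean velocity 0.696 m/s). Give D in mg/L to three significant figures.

D ≈ 3.44 mg/L

Travel time t = x/v = 251 km / (0.696 m/s) = 251000 m / 0.696 m/s = 360600 s = 4.174 d.
k_1 L₀/(k_r−k_1) = 0.108×41.8/(0.919−0.108) = 4.514/0.8110 = 5.566 mg/L.
e^(−k_1 t) = e^(−0.108×4.174) = 0.6371; e^(−k_r t) = e^(−0.919×4.174) = 0.02158.
D = 5.566 × (0.6371 − 0.02158) + 0.649 × 0.02158 = 3.426 + 0.01401 = 3.440 mg/L.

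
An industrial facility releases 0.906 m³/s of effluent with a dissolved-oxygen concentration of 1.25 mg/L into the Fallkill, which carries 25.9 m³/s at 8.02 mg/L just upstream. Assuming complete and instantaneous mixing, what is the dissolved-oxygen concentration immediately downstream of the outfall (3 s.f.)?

7.79 mg/L

Flow-weighted mixing: C = (Q_r C_r + Q_w C_w)/(Q_r + Q_w)
= (25.9×8.02 + 0.906×1.25)/(25.9 + 0.906) = 208.9/26.81 = 7.791 mg/L.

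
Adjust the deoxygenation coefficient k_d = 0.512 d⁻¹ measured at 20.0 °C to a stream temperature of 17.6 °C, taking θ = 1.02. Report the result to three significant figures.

k_d(T₂) = k_d(T₁) · θ^(T₂−T₁) = 0.512 × 1.02^(17.6−20.0)
= 0.512 × 1.02^-2.40 = 0.512 × 0.9536 = 0.4882 d⁻¹.

k_d ≈ 0.488 d⁻¹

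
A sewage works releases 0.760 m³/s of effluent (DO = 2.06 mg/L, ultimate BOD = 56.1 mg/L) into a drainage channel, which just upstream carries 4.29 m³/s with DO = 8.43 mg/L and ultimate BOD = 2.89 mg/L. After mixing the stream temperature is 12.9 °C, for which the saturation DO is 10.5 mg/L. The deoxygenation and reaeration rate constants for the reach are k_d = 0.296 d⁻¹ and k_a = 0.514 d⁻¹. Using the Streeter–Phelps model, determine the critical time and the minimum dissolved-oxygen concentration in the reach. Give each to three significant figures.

Mixed DO = (4.29×8.43 + 0.760×2.06)/(4.29+0.760) = 37.73/5.050 = 7.471 mg/L.
Mixed L₀ = (4.29×2.89 + 0.760×56.1)/(5.050) = 55.03/5.050 = 10.90 mg/L.
Initial deficit D₀ = C_s − DO₀ = 10.5 − 7.471 = 3.029 mg/L.
t_c = (1/0.2180) ln[(0.514/0.296)(1 − 3.029×0.2180/(0.296×10.90))] = 4.587 × ln(1.381) = 1.481 d.
D_c = (0.296/0.514) × 10.90 × e^(−0.296×1.481) = 0.5759 × 10.90 × 0.6451 = 4.048 mg/L.
Minimum DO = 10.5 − 4.048 = 6.452 mg/L.

t_c ≈ 1.48 d; minimum DO ≈ 6.45 mg/L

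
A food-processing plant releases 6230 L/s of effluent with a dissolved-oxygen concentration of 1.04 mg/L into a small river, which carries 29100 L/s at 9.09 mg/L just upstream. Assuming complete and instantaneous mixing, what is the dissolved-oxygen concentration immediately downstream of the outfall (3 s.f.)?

Flow-weighted mixing: C = (Q_r C_r + Q_w C_w)/(Q_r + Q_w)
= (29100×9.09 + 6230×1.04)/(29100 + 6230) = 271000/35330 = 7.670 mg/L.

7.67 mg/L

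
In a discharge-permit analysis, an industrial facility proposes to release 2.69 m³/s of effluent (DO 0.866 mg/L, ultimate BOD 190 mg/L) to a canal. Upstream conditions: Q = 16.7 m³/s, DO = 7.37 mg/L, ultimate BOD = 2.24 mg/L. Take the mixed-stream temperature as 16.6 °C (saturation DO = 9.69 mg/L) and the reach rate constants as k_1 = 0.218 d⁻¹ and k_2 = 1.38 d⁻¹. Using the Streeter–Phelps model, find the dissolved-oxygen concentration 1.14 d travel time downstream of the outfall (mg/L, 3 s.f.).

DO ≈ 5.98 mg/L

Mixed DO = (16.7×7.37 + 2.69×0.866)/(16.7+2.69) = 125.4/19.39 = 6.468 mg/L.
Mixed L₀ = (16.7×2.24 + 2.69×190)/(19.39) = 548.5/19.39 = 28.29 mg/L.
Initial deficit D₀ = C_s − DO₀ = 9.69 − 6.468 = 3.222 mg/L.
D(1.14) = [0.218×28.29/(1.38−0.218)](e^(−0.218×1.14) − e^(−1.38×1.14)) + 3.222 e^(−1.38×1.14)
= 5.307 × (0.7800 − 0.2074) + 3.222 × 0.2074 = 3.707 mg/L.
DO = 9.69 − 3.707 = 5.983 mg/L.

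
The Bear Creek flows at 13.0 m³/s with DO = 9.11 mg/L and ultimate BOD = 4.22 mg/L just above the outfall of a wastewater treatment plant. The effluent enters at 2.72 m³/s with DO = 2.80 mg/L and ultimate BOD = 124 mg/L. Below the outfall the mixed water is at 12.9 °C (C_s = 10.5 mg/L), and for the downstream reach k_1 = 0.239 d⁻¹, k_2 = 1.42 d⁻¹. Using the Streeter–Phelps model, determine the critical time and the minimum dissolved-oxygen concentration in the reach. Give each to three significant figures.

t_c ≈ 0.936 d; minimum DO ≈ 7.14 mg/L

Mixed DO = (13.0×9.11 + 2.72×2.80)/(13.0+2.72) = 126.0/15.72 = 8.018 mg/L.
Mixed L₀ = (13.0×4.22 + 2.72×124)/(15.72) = 392.1/15.72 = 24.95 mg/L.
Initial deficit D₀ = C_s − DO₀ = 10.5 − 8.018 = 2.482 mg/L.
t_c = (1/1.181) ln[(1.42/0.239)(1 − 2.482×1.181/(0.239×24.95))] = 0.8467 × ln(3.020) = 0.9360 d.
D_c = (0.239/1.42) × 24.95 × e^(−0.239×0.9360) = 0.1683 × 24.95 × 0.7996 = 3.357 mg/L.
Minimum DO = 10.5 − 3.357 = 7.143 mg/L.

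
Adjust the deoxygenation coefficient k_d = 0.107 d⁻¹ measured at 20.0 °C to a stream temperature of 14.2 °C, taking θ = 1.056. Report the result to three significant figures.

k_d(T₂) = k_d(T₁) · θ^(T₂−T₁) = 0.107 × 1.056^(14.2−20.0)
= 0.107 × 1.056^-5.80 = 0.107 × 0.7290 = 0.07801 d⁻¹.

k_d ≈ 0.0780 d⁻¹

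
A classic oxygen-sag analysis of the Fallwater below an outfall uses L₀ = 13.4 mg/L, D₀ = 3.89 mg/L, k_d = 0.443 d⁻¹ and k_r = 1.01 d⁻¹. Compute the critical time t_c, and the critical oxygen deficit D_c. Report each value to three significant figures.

t_c ≈ 0.634 d; D_c ≈ 4.44 mg/L

With k_r/k_d = 2.280 and 1 − D₀(k_r−k_d)/(k_d L₀) = 0.6284,
t_c = ln(2.280 × 0.6284) / (1.01 − 0.443) = ln(1.433) / 0.5670 = 0.3596/0.5670 = 0.6343 d.
D_c = (k_d/k_r) L₀ e^(−k_d t_c) = (0.443/1.01) × 13.4 × e^(−0.443×0.6343) = 0.4386 × 13.4 × 0.7550 = 4.438 mg/L.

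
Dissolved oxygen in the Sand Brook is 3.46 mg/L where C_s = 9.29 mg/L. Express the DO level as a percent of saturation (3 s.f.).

37.2 % saturation

% saturation = C/C_s × 100 = 3.46/9.29 × 100 = 37.2 %.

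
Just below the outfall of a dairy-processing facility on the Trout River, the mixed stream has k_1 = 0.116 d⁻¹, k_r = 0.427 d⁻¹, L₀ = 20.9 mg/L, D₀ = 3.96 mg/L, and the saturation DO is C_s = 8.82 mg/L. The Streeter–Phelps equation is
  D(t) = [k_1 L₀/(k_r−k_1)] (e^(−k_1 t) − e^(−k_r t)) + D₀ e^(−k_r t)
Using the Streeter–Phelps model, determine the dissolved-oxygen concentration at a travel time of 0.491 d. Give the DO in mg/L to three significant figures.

k_1 L₀/(k_r−k_1) = 0.116×20.9/(0.427−0.116) = 2.424/0.3110 = 7.795 mg/L.
e^(−k_1 t) = e^(−0.116×0.4910) = 0.9446; e^(−k_r t) = e^(−0.427×0.4910) = 0.8109.
D = 7.795 × (0.9446 − 0.8109) + 3.96 × 0.8109 = 1.043 + 3.211 = 4.254 mg/L.
DO = C_s − D = 8.82 − 4.254 = 4.566 mg/L.

DO ≈ 4.57 mg/L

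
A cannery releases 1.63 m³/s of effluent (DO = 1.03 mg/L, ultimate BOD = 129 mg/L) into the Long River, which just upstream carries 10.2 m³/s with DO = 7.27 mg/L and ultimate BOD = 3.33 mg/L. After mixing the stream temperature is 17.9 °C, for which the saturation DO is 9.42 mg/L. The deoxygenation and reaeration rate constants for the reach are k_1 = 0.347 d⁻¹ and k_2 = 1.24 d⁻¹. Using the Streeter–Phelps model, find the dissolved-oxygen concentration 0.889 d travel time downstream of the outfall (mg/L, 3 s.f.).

DO ≈ 5.19 mg/L

Mixed DO = (10.2×7.27 + 1.63×1.03)/(10.2+1.63) = 75.83/11.83 = 6.410 mg/L.
Mixed L₀ = (10.2×3.33 + 1.63×129)/(11.83) = 244.2/11.83 = 20.65 mg/L.
Initial deficit D₀ = C_s − DO₀ = 9.42 − 6.410 = 3.010 mg/L.
D(0.889) = [0.347×20.65/(1.24−0.347)](e^(−0.347×0.889) − e^(−1.24×0.889)) + 3.010 e^(−1.24×0.889)
= 8.022 × (0.7346 − 0.3321) + 3.010 × 0.3321 = 4.228 mg/L.
DO = 9.42 − 4.228 = 5.192 mg/L.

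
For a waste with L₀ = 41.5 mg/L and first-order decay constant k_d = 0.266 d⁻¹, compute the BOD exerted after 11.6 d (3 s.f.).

y_t = L₀(1 − e^(−k_d t)) = 41.5 × (1 − e^(−0.266×11.6))
= 41.5 × (1 − 0.04570) = 41.5 × 0.9543 = 39.60 mg/L.

y ≈ 39.6 mg/L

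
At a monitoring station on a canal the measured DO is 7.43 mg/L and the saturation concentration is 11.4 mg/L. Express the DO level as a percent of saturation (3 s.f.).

65.2 % saturation

% saturation = C/C_s × 100 = 7.43/11.4 × 100 = 65.2 %.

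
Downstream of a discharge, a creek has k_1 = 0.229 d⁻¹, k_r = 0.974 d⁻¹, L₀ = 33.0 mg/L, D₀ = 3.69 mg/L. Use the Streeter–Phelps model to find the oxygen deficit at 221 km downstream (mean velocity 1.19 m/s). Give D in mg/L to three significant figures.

Travel time t = x/v = 221 km / (1.19 m/s) = 221000 m / 1.19 m/s = 185700 s = 2.149 d.
k_1 L₀/(k_r−k_1) = 0.229×33.0/(0.974−0.229) = 7.557/0.7450 = 10.14 mg/L.
e^(−k_1 t) = e^(−0.229×2.149) = 0.6113; e^(−k_r t) = e^(−0.974×2.149) = 0.1232.
D = 10.14 × (0.6113 − 0.1232) + 3.69 × 0.1232 = 4.950 + 0.4548 = 5.405 mg/L.

D ≈ 5.41 mg/L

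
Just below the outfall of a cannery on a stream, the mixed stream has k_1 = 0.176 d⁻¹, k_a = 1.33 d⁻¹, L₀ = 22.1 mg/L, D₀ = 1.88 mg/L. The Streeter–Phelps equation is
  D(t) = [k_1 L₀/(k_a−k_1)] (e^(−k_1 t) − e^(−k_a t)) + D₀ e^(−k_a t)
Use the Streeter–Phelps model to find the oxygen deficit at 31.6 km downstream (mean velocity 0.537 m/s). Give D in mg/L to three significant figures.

Travel time t = x/v = 31.6 km / (0.537 m/s) = 31600 m / 0.537 m/s = 58850 s = 0.6811 d.
k_1 L₀/(k_a−k_1) = 0.176×22.1/(1.33−0.176) = 3.890/1.154 = 3.371 mg/L.
e^(−k_1 t) = e^(−0.176×0.6811) = 0.8870; e^(−k_a t) = e^(−1.33×0.6811) = 0.4042.
D = 3.371 × (0.8870 − 0.4042) + 1.88 × 0.4042 = 1.627 + 0.7599 = 2.387 mg/L.

D ≈ 2.39 mg/L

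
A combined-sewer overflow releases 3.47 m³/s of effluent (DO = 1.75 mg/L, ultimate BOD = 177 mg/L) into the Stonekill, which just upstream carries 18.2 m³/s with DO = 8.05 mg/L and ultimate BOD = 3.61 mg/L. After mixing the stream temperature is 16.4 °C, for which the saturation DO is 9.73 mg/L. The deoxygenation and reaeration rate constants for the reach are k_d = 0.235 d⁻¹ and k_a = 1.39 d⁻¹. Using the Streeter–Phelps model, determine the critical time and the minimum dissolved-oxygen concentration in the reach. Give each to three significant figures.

t_c ≈ 1.07 d; minimum DO ≈ 5.60 mg/L

Mixed DO = (18.2×8.05 + 3.47×1.75)/(18.2+3.47) = 152.6/21.67 = 7.041 mg/L.
Mixed L₀ = (18.2×3.61 + 3.47×177)/(21.67) = 679.9/21.67 = 31.37 mg/L.
Initial deficit D₀ = C_s − DO₀ = 9.73 − 7.041 = 2.689 mg/L.
t_c = (1/1.155) ln[(1.39/0.235)(1 − 2.689×1.155/(0.235×31.37))] = 0.8658 × ln(3.424) = 1.066 d.
D_c = (0.235/1.39) × 31.37 × e^(−0.235×1.066) = 0.1691 × 31.37 × 0.7785 = 4.129 mg/L.
Minimum DO = 9.73 − 4.129 = 5.601 mg/L.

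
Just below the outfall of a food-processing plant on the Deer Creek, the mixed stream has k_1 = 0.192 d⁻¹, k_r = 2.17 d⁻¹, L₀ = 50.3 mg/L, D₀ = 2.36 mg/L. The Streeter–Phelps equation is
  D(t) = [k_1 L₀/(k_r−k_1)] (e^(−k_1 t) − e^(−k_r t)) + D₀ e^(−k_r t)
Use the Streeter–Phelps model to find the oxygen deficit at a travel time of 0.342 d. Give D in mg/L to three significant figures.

D ≈ 3.37 mg/L

k_1 L₀/(k_r−k_1) = 0.192×50.3/(2.17−0.192) = 9.658/1.978 = 4.883 mg/L.
e^(−k_1 t) = e^(−0.192×0.3420) = 0.9364; e^(−k_r t) = e^(−2.17×0.3420) = 0.4761.
D = 4.883 × (0.9364 − 0.4761) + 2.36 × 0.4761 = 2.248 + 1.124 = 3.371 mg/L.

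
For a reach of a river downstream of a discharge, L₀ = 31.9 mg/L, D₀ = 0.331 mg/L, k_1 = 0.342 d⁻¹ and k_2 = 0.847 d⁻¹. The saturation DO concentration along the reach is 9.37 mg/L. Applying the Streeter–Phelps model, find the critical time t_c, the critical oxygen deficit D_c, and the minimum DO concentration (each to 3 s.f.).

At the critical point dD/dt = 0, so k_1 L₀ e^(−k_1 t) = k_2 D. Substituting D(t) from the Streeter–Phelps equation and solving for t gives
t_c = ln[(k_2/k_1)(1 − D₀(k_2−k_1)/(k_1 L₀))] / (k_2−k_1).
Here k_2−k_1 = 0.5050 d⁻¹ and 1 − D₀(k_2−k_1)/(k_1 L₀) = 1 − 0.331×0.5050/(0.342×31.9) = 0.9847, so
t_c = ln(2.477 × 0.9847) / 0.5050 = 0.8914 / 0.5050 = 1.765 d.
D_c = (k_1/k_2) L₀ e^(−k_1 t_c) = (0.342/0.847) × 31.9 × e^(−0.342×1.765) = 0.4038 × 31.9 × 0.5468 = 7.043 mg/L.
Minimum DO = C_s − D_c = 9.37 − 7.043 = 2.327 mg/L.

t_c ≈ 1.77 d; D_c ≈ 7.04 mg/L; min DO ≈ 2.33 mg/L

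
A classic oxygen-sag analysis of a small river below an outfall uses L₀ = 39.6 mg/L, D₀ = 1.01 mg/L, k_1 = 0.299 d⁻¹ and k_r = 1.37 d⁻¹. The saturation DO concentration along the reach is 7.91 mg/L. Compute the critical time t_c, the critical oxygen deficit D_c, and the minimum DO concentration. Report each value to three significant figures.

t_c ≈ 1.33 d; D_c ≈ 5.80 mg/L; min DO ≈ 2.11 mg/L

At the critical point dD/dt = 0, so k_1 L₀ e^(−k_1 t) = k_r D. Substituting D(t) from the Streeter–Phelps equation and solving for t gives
t_c = ln[(k_r/k_1)(1 − D₀(k_r−k_1)/(k_1 L₀))] / (k_r−k_1).
Here k_r−k_1 = 1.071 d⁻¹ and 1 − D₀(k_r−k_1)/(k_1 L₀) = 1 − 1.01×1.071/(0.299×39.6) = 0.9086, so
t_c = ln(4.582 × 0.9086) / 1.071 = 1.426 / 1.071 = 1.332 d.
L(t_c) = L₀ e^(−k_1 t_c) = 39.6 × 0.6715 = 26.59 mg/L, and at the critical point k_r D_c = k_1 L, so D_c = (0.299/1.37) × 26.59 = 5.804 mg/L.
Minimum DO = C_s − D_c = 7.91 − 5.804 = 2.106 mg/L.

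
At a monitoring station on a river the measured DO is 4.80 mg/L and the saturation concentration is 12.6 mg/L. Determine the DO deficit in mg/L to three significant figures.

D = C_s − C = 12.6 − 4.80 = 7.80 mg/L.

D ≈ 7.80 mg/L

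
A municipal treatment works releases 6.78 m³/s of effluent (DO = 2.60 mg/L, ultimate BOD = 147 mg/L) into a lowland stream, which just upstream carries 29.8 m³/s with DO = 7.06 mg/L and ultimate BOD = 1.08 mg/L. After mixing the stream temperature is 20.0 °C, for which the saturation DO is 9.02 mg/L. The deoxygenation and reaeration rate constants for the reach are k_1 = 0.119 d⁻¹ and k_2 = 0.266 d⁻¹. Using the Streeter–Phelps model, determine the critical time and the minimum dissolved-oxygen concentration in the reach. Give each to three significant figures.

Mixed DO = (29.8×7.06 + 6.78×2.60)/(29.8+6.78) = 228.0/36.58 = 6.233 mg/L.
Mixed L₀ = (29.8×1.08 + 6.78×147)/(36.58) = 1029/36.58 = 28.13 mg/L.
Initial deficit D₀ = C_s − DO₀ = 9.02 − 6.233 = 2.787 mg/L.
t_c = (1/0.1470) ln[(0.266/0.119)(1 − 2.787×0.1470/(0.119×28.13))] = 6.803 × ln(1.962) = 4.584 d.
D_c = (0.119/0.266) × 28.13 × e^(−0.119×4.584) = 0.4474 × 28.13 × 0.5796 = 7.292 mg/L.
Minimum DO = 9.02 − 7.292 = 1.728 mg/L.

t_c ≈ 4.58 d; minimum DO ≈ 1.73 mg/L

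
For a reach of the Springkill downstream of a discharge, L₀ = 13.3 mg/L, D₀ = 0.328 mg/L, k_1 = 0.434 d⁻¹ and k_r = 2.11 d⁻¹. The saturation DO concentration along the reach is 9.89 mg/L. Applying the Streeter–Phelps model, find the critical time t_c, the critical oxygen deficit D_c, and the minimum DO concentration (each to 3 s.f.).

t_c ≈ 0.884 d; D_c ≈ 1.86 mg/L; min DO ≈ 8.03 mg/L

t_c = [1/(k_r−k_1)] ln[(k_r/k_1)(1 − D₀(k_r−k_1)/(k_1 L₀))]
= [1/(2.11−0.434)] ln[(2.11/0.434)(1 − 0.328×1.676/(0.434×13.3))]
= (1/1.676) ln[4.862 × 0.9048] = 0.5967 × ln(4.399) = 0.5967 × 1.481 = 0.8838 d.
D_c = (k_1/k_r) L₀ e^(−k_1 t_c) = (0.434/2.11) × 13.3 × e^(−0.434×0.8838) = 0.2057 × 13.3 × 0.6814 = 1.864 mg/L.
Minimum DO = C_s − D_c = 9.89 − 1.864 = 8.026 mg/L.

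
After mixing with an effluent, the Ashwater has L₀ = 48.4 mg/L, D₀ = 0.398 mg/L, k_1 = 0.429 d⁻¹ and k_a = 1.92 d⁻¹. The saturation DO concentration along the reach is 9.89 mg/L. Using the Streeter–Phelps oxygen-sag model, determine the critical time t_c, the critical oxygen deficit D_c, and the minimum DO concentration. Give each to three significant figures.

t_c ≈ 0.986 d; D_c ≈ 7.09 mg/L; min DO ≈ 2.80 mg/L

With k_a/k_1 = 4.476 and 1 − D₀(k_a−k_1)/(k_1 L₀) = 0.9714,
t_c = ln(4.476 × 0.9714) / (1.92 − 0.429) = ln(4.348) / 1.491 = 1.470/1.491 = 0.9857 d.
L(t_c) = L₀ e^(−k_1 t_c) = 48.4 × 0.6552 = 31.71 mg/L, and at the critical point k_a D_c = k_1 L, so D_c = (0.429/1.92) × 31.71 = 7.085 mg/L.
Minimum DO = C_s − D_c = 9.89 − 7.085 = 2.805 mg/L.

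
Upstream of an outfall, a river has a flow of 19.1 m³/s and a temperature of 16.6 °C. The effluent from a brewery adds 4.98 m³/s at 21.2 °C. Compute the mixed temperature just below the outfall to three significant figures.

17.6 °C

Flow-weighted mixing: C = (Q_r C_r + Q_w C_w)/(Q_r + Q_w)
= (19.1×16.6 + 4.98×21.2)/(19.1 + 4.98) = 422.6/24.08 = 17.55 °C.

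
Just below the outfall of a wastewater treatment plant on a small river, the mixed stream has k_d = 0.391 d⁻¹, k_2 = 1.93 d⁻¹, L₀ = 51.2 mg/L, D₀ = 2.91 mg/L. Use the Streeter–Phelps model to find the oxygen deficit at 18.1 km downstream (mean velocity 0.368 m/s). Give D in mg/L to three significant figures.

D ≈ 7.05 mg/L

Travel time t = x/v = 18.1 km / (0.368 m/s) = 18100 m / 0.368 m/s = 49180 s = 0.5693 d.
k_d L₀/(k_2−k_d) = 0.391×51.2/(1.93−0.391) = 20.02/1.539 = 13.01 mg/L.
e^(−k_d t) = e^(−0.391×0.5693) = 0.8004; e^(−k_2 t) = e^(−1.93×0.5693) = 0.3333.
D = 13.01 × (0.8004 − 0.3333) + 2.91 × 0.3333 = 6.077 + 0.9699 = 7.046 mg/L.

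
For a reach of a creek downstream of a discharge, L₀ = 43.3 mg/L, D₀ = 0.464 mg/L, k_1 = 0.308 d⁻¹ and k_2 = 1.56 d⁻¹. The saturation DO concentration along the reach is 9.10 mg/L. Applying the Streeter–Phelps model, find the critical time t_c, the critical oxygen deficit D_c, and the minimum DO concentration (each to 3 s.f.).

t_c ≈ 1.26 d; D_c ≈ 5.80 mg/L; min DO ≈ 3.30 mg/L

With k_2/k_1 = 5.065 and 1 − D₀(k_2−k_1)/(k_1 L₀) = 0.9564,
t_c = ln(5.065 × 0.9564) / (1.56 − 0.308) = ln(4.844) / 1.252 = 1.578/1.252 = 1.260 d.
D_c = (k_1/k_2) L₀ e^(−k_1 t_c) = (0.308/1.56) × 43.3 × e^(−0.308×1.260) = 0.1974 × 43.3 × 0.6783 = 5.799 mg/L.
Minimum DO = C_s − D_c = 9.10 − 5.799 = 3.301 mg/L.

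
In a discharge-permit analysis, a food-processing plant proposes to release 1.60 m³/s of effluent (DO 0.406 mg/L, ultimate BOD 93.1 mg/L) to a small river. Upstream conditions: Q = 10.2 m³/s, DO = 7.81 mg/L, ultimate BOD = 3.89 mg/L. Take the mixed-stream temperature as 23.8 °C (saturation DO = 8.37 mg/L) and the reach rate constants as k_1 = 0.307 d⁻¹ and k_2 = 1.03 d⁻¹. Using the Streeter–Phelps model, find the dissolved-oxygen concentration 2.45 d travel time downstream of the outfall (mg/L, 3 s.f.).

Mixed DO = (10.2×7.81 + 1.60×0.406)/(10.2+1.60) = 80.31/11.80 = 6.806 mg/L.
Mixed L₀ = (10.2×3.89 + 1.60×93.1)/(11.80) = 188.6/11.80 = 15.99 mg/L.
Initial deficit D₀ = C_s − DO₀ = 8.37 − 6.806 = 1.564 mg/L.
D(2.45) = [0.307×15.99/(1.03−0.307)](e^(−0.307×2.45) − e^(−1.03×2.45)) + 1.564 e^(−1.03×2.45)
= 6.788 × (0.4714 − 0.08018) + 1.564 × 0.08018 = 2.781 mg/L.
DO = 8.37 − 2.781 = 5.589 mg/L.

DO ≈ 5.59 mg/L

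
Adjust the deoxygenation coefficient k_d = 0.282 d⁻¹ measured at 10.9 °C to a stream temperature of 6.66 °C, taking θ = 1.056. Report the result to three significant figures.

k_d(T₂) = k_d(T₁) · θ^(T₂−T₁) = 0.282 × 1.056^(6.66−10.9)
= 0.282 × 1.056^-4.24 = 0.282 × 0.7937 = 0.2238 d⁻¹.

k_d ≈ 0.224 d⁻¹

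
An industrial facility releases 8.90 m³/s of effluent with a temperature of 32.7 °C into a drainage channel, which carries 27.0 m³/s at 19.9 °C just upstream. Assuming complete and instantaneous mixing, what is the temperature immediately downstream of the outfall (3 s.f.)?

23.1 °C

Flow-weighted mixing: C = (Q_r C_r + Q_w C_w)/(Q_r + Q_w)
= (27.0×19.9 + 8.90×32.7)/(27.0 + 8.90) = 828.3/35.90 = 23.07 °C.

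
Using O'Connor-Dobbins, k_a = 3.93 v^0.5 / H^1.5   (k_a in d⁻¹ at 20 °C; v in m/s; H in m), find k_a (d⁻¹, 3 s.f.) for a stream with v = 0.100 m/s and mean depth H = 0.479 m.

k_a ≈ 3.75 d⁻¹

k_a = 3.93 × 0.100^0.5 / 0.479^1.5 = 3.93 × 0.3162 / 0.3315 = 3.749 d⁻¹.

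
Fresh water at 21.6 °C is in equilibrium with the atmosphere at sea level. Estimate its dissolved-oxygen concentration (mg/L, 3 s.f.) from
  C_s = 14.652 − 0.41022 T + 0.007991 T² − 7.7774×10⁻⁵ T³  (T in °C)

C_s ≈ 8.74 mg/L

C_s = 14.652 − 0.41022×21.6 + 0.007991×21.6² − 7.7774×10⁻⁵×21.6³ = 8.736 mg/L.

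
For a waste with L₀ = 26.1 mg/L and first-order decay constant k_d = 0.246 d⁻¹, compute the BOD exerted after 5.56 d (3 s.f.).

y ≈ 19.5 mg/L

y_t = L₀(1 − e^(−k_d t)) = 26.1 × (1 − e^(−0.246×5.56))
= 26.1 × (1 − 0.2547) = 26.1 × 0.7453 = 19.45 mg/L.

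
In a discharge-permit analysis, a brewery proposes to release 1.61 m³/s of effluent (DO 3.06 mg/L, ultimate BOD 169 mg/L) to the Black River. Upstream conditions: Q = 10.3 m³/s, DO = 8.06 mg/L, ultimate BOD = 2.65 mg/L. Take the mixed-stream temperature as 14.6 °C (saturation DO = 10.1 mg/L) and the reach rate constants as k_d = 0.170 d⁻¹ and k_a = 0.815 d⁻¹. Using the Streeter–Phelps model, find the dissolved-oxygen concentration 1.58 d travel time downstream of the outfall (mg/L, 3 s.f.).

Mixed DO = (10.3×8.06 + 1.61×3.06)/(10.3+1.61) = 87.94/11.91 = 7.384 mg/L.
Mixed L₀ = (10.3×2.65 + 1.61×169)/(11.91) = 299.4/11.91 = 25.14 mg/L.
Initial deficit D₀ = C_s − DO₀ = 10.1 − 7.384 = 2.716 mg/L.
D(1.58) = [0.170×25.14/(0.815−0.170)](e^(−0.170×1.58) − e^(−0.815×1.58)) + 2.716 e^(−0.815×1.58)
= 6.625 × (0.7644 − 0.2759) + 2.716 × 0.2759 = 3.986 mg/L.
DO = 10.1 − 3.986 = 6.114 mg/L.

DO ≈ 6.11 mg/L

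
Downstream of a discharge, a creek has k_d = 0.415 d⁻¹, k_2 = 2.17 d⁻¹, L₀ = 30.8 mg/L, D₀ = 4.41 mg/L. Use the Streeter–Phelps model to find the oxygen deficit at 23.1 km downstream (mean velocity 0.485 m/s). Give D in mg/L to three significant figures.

Travel time t = x/v = 23.1 km / (0.485 m/s) = 23100 m / 0.485 m/s = 47630 s = 0.5513 d.
k_d L₀/(k_2−k_d) = 0.415×30.8/(2.17−0.415) = 12.78/1.755 = 7.283 mg/L.
e^(−k_d t) = e^(−0.415×0.5513) = 0.7955; e^(−k_2 t) = e^(−2.17×0.5513) = 0.3023.
D = 7.283 × (0.7955 − 0.3023) + 4.41 × 0.3023 = 3.592 + 1.333 = 4.925 mg/L.

D ≈ 4.93 mg/L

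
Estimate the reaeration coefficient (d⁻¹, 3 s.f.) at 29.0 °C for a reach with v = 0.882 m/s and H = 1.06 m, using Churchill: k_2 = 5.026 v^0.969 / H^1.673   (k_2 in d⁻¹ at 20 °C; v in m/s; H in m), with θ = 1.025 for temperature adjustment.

k_2 ≈ 5.04 d⁻¹

k_2(20) = 5.026 × 0.882^0.969 / 1.06^1.673 = 5.026 × 0.8854 / 1.102 = 4.037 d⁻¹.
k_2(29.0) = 4.037 × 1.025^(29.0−20) = 4.037 × 1.249 = 5.041 d⁻¹.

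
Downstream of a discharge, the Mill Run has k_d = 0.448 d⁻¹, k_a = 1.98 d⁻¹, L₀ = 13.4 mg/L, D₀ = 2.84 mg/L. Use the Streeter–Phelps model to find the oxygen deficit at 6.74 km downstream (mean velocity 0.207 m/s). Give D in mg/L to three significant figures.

D ≈ 2.80 mg/L

Travel time t = x/v = 6.74 km / (0.207 m/s) = 6740 m / 0.207 m/s = 32560 s = 0.3769 d.
k_d L₀/(k_a−k_d) = 0.448×13.4/(1.98−0.448) = 6.003/1.532 = 3.919 mg/L.
e^(−k_d t) = e^(−0.448×0.3769) = 0.8447; e^(−k_a t) = e^(−1.98×0.3769) = 0.4742.
D = 3.919 × (0.8447 − 0.4742) + 2.84 × 0.4742 = 1.452 + 1.347 = 2.798 mg/L.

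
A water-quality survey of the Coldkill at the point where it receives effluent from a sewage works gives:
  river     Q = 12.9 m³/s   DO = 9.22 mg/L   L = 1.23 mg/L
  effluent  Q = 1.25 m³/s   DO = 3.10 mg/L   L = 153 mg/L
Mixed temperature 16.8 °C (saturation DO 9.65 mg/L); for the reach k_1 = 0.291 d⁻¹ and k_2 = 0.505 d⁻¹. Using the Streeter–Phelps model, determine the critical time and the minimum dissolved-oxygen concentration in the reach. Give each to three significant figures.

Mixed DO = (12.9×9.22 + 1.25×3.10)/(12.9+1.25) = 122.8/14.15 = 8.679 mg/L.
Mixed L₀ = (12.9×1.23 + 1.25×153)/(14.15) = 207.1/14.15 = 14.64 mg/L.
Initial deficit D₀ = C_s − DO₀ = 9.65 − 8.679 = 0.9706 mg/L.
t_c = (1/0.2140) ln[(0.505/0.291)(1 − 0.9706×0.2140/(0.291×14.64))] = 4.673 × ln(1.651) = 2.342 d.
D_c = (0.291/0.505) × 14.64 × e^(−0.291×2.342) = 0.5762 × 14.64 × 0.5058 = 4.266 mg/L.
Minimum DO = 9.65 − 4.266 = 5.384 mg/L.

t_c ≈ 2.34 d; minimum DO ≈ 5.38 mg/L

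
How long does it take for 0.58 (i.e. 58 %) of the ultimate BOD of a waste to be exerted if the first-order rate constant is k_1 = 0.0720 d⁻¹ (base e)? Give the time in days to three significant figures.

y/L₀ = 1 − e^(−k_1 t) = 0.58 ⇒ e^(−k_1 t) = 0.420
t = −ln(0.420) / 0.0720 = 0.8675 / 0.0720 = 12.05 d.

t ≈ 12.0 d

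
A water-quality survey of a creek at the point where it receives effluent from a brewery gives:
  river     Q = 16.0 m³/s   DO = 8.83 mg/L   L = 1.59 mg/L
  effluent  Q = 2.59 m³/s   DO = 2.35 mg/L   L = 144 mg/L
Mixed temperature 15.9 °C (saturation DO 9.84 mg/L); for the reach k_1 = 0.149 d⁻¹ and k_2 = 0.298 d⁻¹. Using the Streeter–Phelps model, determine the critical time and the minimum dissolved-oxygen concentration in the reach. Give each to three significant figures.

Mixed DO = (16.0×8.83 + 2.59×2.35)/(16.0+2.59) = 147.4/18.59 = 7.927 mg/L.
Mixed L₀ = (16.0×1.59 + 2.59×144)/(18.59) = 398.4/18.59 = 21.43 mg/L.
Initial deficit D₀ = C_s − DO₀ = 9.84 − 7.927 = 1.913 mg/L.
t_c = (1/0.1490) ln[(0.298/0.149)(1 − 1.913×0.1490/(0.149×21.43))] = 6.711 × ln(1.821) = 4.025 d.
D_c = (0.149/0.298) × 21.43 × e^(−0.149×4.025) = 0.5000 × 21.43 × 0.5490 = 5.883 mg/L.
Minimum DO = 9.84 − 5.883 = 3.957 mg/L.

t_c ≈ 4.02 d; minimum DO ≈ 3.96 mg/L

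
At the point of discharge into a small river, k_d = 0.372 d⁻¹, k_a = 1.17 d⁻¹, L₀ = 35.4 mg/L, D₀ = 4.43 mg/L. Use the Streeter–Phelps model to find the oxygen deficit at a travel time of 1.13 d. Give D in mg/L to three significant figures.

k_d L₀/(k_a−k_d) = 0.372×35.4/(1.17−0.372) = 13.17/0.7980 = 16.50 mg/L.
e^(−k_d t) = e^(−0.372×1.130) = 0.6568; e^(−k_a t) = e^(−1.17×1.130) = 0.2666.
D = 16.50 × (0.6568 − 0.2666) + 4.43 × 0.2666 = 6.440 + 1.181 = 7.621 mg/L.

D ≈ 7.62 mg/L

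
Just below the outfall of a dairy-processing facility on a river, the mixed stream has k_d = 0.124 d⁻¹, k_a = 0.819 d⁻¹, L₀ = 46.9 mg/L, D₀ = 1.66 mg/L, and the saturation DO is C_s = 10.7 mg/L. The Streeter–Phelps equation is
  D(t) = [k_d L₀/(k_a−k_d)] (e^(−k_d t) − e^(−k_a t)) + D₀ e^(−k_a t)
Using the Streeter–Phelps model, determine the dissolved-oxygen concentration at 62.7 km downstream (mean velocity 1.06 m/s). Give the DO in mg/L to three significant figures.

Travel time t = x/v = 62.7 km / (1.06 m/s) = 62700 m / 1.06 m/s = 59150 s = 0.6846 d.
k_d L₀/(k_a−k_d) = 0.124×46.9/(0.819−0.124) = 5.816/0.6950 = 8.368 mg/L.
e^(−k_d t) = e^(−0.124×0.6846) = 0.9186; e^(−k_a t) = e^(−0.819×0.6846) = 0.5708.
D = 8.368 × (0.9186 − 0.5708) + 1.66 × 0.5708 = 2.910 + 0.9475 = 3.858 mg/L.
DO = C_s − D = 10.7 − 3.858 = 6.842 mg/L.

DO ≈ 6.84 mg/L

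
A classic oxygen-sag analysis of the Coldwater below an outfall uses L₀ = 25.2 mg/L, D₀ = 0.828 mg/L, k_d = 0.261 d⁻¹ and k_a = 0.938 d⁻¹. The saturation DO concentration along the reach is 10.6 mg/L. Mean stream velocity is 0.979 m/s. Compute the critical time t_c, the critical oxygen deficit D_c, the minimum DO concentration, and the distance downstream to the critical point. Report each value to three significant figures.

t_c ≈ 1.76 d; D_c ≈ 4.43 mg/L; min DO ≈ 6.17 mg/L; x_c ≈ 149 km

t_c = [1/(k_a−k_d)] ln[(k_a/k_d)(1 − D₀(k_a−k_d)/(k_d L₀))]
= [1/(0.938−0.261)] ln[(0.938/0.261)(1 − 0.828×0.6770/(0.261×25.2))]
= (1/0.6770) ln[3.594 × 0.9148] = 1.477 × ln(3.288) = 1.477 × 1.190 = 1.758 d.
D_c = (k_d/k_a) L₀ e^(−k_d t_c) = (0.261/0.938) × 25.2 × e^(−0.261×1.758) = 0.2783 × 25.2 × 0.6320 = 4.432 mg/L.
Minimum DO = C_s − D_c = 10.6 − 4.432 = 6.168 mg/L.
x_c = v t_c = 0.979 m/s × 1.758 d × 86400 s/d = 148700 m ≈ 149 km.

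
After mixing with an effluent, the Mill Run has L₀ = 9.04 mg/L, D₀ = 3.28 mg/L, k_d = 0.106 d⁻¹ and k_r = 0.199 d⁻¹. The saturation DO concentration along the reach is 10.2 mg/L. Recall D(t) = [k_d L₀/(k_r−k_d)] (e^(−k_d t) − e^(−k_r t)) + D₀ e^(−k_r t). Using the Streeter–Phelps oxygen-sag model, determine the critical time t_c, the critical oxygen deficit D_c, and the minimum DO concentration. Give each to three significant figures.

With k_r/k_d = 1.877 and 1 − D₀(k_r−k_d)/(k_d L₀) = 0.6817,
t_c = ln(1.877 × 0.6817) / (0.199 − 0.106) = ln(1.280) / 0.09300 = 0.2467/0.09300 = 2.652 d.
D_c = (k_d/k_r) L₀ e^(−k_d t_c) = (0.106/0.199) × 9.04 × e^(−0.106×2.652) = 0.5327 × 9.04 × 0.7549 = 3.635 mg/L.
Minimum DO = C_s − D_c = 10.2 − 3.635 = 6.565 mg/L.

t_c ≈ 2.65 d; D_c ≈ 3.64 mg/L; min DO ≈ 6.56 mg/L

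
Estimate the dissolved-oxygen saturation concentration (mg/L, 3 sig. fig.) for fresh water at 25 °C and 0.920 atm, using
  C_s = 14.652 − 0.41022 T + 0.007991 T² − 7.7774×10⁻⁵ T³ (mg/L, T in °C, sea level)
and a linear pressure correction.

At sea level: C_s = 14.652 − 0.41022×25 + 0.007991×25² − 7.7774×10⁻⁵×25³ = 8.176 mg/L.
Pressure correction: C_s' = 8.176 × 0.920 = 7.522 mg/L.

C_s ≈ 7.52 mg/L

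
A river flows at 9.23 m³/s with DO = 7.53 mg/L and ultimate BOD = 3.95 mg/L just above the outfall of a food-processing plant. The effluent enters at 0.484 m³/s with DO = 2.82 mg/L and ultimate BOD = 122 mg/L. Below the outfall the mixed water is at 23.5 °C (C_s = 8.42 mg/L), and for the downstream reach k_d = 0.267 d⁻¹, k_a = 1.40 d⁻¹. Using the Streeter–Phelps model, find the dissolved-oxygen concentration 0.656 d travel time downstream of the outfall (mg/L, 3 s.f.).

Mixed DO = (9.23×7.53 + 0.484×2.82)/(9.23+0.484) = 70.87/9.714 = 7.295 mg/L.
Mixed L₀ = (9.23×3.95 + 0.484×122)/(9.714) = 95.51/9.714 = 9.832 mg/L.
Initial deficit D₀ = C_s − DO₀ = 8.42 − 7.295 = 1.125 mg/L.
D(0.656) = [0.267×9.832/(1.40−0.267)](e^(−0.267×0.656) − e^(−1.40×0.656)) + 1.125 e^(−1.40×0.656)
= 2.317 × (0.8393 − 0.3992) + 1.125 × 0.3992 = 1.469 mg/L.
DO = 8.42 − 1.469 = 6.951 mg/L.

DO ≈ 6.95 mg/L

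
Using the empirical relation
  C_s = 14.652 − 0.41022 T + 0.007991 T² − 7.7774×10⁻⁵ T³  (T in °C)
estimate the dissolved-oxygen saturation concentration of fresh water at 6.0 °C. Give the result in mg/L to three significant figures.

C_s = 14.652 − 0.41022×6.0 + 0.007991×6.0² − 7.7774×10⁻⁵×6.0³ = 12.46 mg/L.

C_s ≈ 12.5 mg/L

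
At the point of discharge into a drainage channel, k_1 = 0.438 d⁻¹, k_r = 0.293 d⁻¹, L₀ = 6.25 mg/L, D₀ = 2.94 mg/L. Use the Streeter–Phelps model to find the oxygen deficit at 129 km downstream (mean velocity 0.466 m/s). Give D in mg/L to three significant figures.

Travel time t = x/v = 129 km / (0.466 m/s) = 129000 m / 0.466 m/s = 276800 s = 3.204 d.
k_1 L₀/(k_r−k_1) = 0.438×6.25/(0.293−0.438) = 2.737/-0.1450 = -18.88 mg/L.
e^(−k_1 t) = e^(−0.438×3.204) = 0.2458; e^(−k_r t) = e^(−0.293×3.204) = 0.3911.
D = -18.88 × (0.2458 − 0.3911) + 2.94 × 0.3911 = 2.744 + 1.150 = 3.894 mg/L.

D ≈ 3.89 mg/L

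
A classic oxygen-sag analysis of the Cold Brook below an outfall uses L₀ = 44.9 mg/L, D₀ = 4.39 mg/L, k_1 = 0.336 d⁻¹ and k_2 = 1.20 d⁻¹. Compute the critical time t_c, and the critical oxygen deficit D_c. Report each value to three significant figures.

t_c = [1/(k_2−k_1)] ln[(k_2/k_1)(1 − D₀(k_2−k_1)/(k_1 L₀))]
= [1/(1.20−0.336)] ln[(1.20/0.336)(1 − 4.39×0.8640/(0.336×44.9))]
= (1/0.8640) ln[3.571 × 0.7486] = 1.157 × ln(2.674) = 1.157 × 0.9834 = 1.138 d.
L(t_c) = L₀ e^(−k_1 t_c) = 44.9 × 0.6822 = 30.63 mg/L, and at the critical point k_2 D_c = k_1 L, so D_c = (0.336/1.20) × 30.63 = 8.577 mg/L.

t_c ≈ 1.14 d; D_c ≈ 8.58 mg/L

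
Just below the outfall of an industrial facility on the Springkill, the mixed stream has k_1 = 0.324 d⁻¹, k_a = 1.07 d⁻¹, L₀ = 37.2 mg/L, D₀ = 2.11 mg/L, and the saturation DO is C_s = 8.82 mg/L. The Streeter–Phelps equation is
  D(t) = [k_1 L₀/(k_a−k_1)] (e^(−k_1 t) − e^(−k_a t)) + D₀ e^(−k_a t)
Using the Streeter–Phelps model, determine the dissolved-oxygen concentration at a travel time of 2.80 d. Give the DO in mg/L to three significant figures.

k_1 L₀/(k_a−k_1) = 0.324×37.2/(1.07−0.324) = 12.05/0.7460 = 16.16 mg/L.
e^(−k_1 t) = e^(−0.324×2.800) = 0.4037; e^(−k_a t) = e^(−1.07×2.800) = 0.04999.
D = 16.16 × (0.4037 − 0.04999) + 2.11 × 0.04999 = 5.714 + 0.1055 = 5.820 mg/L.
DO = C_s − D = 8.82 − 5.820 = 3.000 mg/L.

DO ≈ 3.00 mg/L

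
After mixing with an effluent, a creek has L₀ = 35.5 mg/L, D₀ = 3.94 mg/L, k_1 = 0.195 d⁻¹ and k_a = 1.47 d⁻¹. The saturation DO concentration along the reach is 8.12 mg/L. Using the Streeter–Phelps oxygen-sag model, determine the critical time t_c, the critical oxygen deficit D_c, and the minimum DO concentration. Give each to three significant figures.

t_c ≈ 0.570 d; D_c ≈ 4.21 mg/L; min DO ≈ 3.91 mg/L

At the critical point dD/dt = 0, so k_1 L₀ e^(−k_1 t) = k_a D. Substituting D(t) from the Streeter–Phelps equation and solving for t gives
t_c = ln[(k_a/k_1)(1 − D₀(k_a−k_1)/(k_1 L₀))] / (k_a−k_1).
Here k_a−k_1 = 1.275 d⁻¹ and 1 − D₀(k_a−k_1)/(k_1 L₀) = 1 − 3.94×1.275/(0.195×35.5) = 0.2743, so
t_c = ln(7.538 × 0.2743) / 1.275 = 0.7266 / 1.275 = 0.5699 d.
L(t_c) = L₀ e^(−k_1 t_c) = 35.5 × 0.8948 = 31.77 mg/L, and at the critical point k_a D_c = k_1 L, so D_c = (0.195/1.47) × 31.77 = 4.214 mg/L.
Minimum DO = C_s − D_c = 8.12 − 4.214 = 3.906 mg/L.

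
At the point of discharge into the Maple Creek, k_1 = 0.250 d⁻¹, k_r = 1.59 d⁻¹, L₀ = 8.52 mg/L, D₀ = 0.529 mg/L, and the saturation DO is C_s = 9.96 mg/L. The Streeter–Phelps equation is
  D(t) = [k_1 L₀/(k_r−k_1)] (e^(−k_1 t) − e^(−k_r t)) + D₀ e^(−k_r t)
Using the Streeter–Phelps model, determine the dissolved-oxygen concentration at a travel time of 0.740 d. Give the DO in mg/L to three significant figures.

DO ≈ 8.97 mg/L

k_1 L₀/(k_r−k_1) = 0.250×8.52/(1.59−0.250) = 2.130/1.340 = 1.590 mg/L.
e^(−k_1 t) = e^(−0.250×0.7400) = 0.8311; e^(−k_r t) = e^(−1.59×0.7400) = 0.3083.
D = 1.590 × (0.8311 − 0.3083) + 0.529 × 0.3083 = 0.8310 + 0.1631 = 0.9941 mg/L.
DO = C_s − D = 9.96 − 0.9941 = 8.966 mg/L.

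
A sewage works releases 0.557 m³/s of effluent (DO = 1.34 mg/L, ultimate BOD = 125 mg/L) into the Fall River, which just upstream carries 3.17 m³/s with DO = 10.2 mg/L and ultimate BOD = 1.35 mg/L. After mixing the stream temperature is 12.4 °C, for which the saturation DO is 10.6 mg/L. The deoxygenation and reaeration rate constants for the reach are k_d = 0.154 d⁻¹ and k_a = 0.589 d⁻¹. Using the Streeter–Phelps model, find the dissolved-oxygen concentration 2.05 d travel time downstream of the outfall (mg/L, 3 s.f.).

DO ≈ 7.06 mg/L

Mixed DO = (3.17×10.2 + 0.557×1.34)/(3.17+0.557) = 33.08/3.727 = 8.876 mg/L.
Mixed L₀ = (3.17×1.35 + 0.557×125)/(3.727) = 73.90/3.727 = 19.83 mg/L.
Initial deficit D₀ = C_s − DO₀ = 10.6 − 8.876 = 1.724 mg/L.
D(2.05) = [0.154×19.83/(0.589−0.154)](e^(−0.154×2.05) − e^(−0.589×2.05)) + 1.724 e^(−0.589×2.05)
= 7.020 × (0.7293 − 0.2990) + 1.724 × 0.2990 = 3.536 mg/L.
DO = 10.6 − 3.536 = 7.064 mg/L.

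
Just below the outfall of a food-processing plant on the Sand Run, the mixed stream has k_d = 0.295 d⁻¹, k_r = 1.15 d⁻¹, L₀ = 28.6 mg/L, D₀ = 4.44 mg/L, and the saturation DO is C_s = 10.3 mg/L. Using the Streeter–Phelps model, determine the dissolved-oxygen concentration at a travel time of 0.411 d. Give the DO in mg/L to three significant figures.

k_d L₀/(k_r−k_d) = 0.295×28.6/(1.15−0.295) = 8.437/0.8550 = 9.868 mg/L.
e^(−k_d t) = e^(−0.295×0.4110) = 0.8858; e^(−k_r t) = e^(−1.15×0.4110) = 0.6233.
D = 9.868 × (0.8858 − 0.6233) + 4.44 × 0.6233 = 2.590 + 2.768 = 5.358 mg/L.
DO = C_s − D = 10.3 − 5.358 = 4.942 mg/L.

DO ≈ 4.94 mg/L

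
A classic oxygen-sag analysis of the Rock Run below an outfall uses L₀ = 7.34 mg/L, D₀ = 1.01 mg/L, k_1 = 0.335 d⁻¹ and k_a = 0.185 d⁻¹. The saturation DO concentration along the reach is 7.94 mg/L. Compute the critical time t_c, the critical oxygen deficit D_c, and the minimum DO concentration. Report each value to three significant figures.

t_c ≈ 3.56 d; D_c ≈ 4.03 mg/L; min DO ≈ 3.91 mg/L

At the critical point dD/dt = 0, so k_1 L₀ e^(−k_1 t) = k_a D. Substituting D(t) from the Streeter–Phelps equation and solving for t gives
t_c = ln[(k_a/k_1)(1 − D₀(k_a−k_1)/(k_1 L₀))] / (k_a−k_1).
Here k_a−k_1 = -0.1500 d⁻¹ and 1 − D₀(k_a−k_1)/(k_1 L₀) = 1 − 1.01×-0.1500/(0.335×7.34) = 1.062, so
t_c = ln(0.5522 × 1.062) / -0.1500 = -0.5340 / -0.1500 = 3.560 d.
L(t_c) = L₀ e^(−k_1 t_c) = 7.34 × 0.3034 = 2.227 mg/L, and at the critical point k_a D_c = k_1 L, so D_c = (0.335/0.185) × 2.227 = 4.033 mg/L.
Minimum DO = C_s − D_c = 7.94 − 4.033 = 3.907 mg/L.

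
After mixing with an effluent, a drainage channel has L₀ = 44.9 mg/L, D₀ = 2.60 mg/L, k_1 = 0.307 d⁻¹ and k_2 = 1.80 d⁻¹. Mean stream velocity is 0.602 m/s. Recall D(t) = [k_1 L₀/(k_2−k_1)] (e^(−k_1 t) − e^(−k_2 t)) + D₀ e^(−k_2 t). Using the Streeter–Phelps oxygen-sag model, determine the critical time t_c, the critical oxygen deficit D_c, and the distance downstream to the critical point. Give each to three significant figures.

t_c = [1/(k_2−k_1)] ln[(k_2/k_1)(1 − D₀(k_2−k_1)/(k_1 L₀))]
= [1/(1.80−0.307)] ln[(1.80/0.307)(1 − 2.60×1.493/(0.307×44.9))]
= (1/1.493) ln[5.863 × 0.7184] = 0.6698 × ln(4.212) = 0.6698 × 1.438 = 0.9631 d.
L(t_c) = L₀ e^(−k_1 t_c) = 44.9 × 0.7440 = 33.41 mg/L, and at the critical point k_2 D_c = k_1 L, so D_c = (0.307/1.80) × 33.41 = 5.698 mg/L.
x_c = v t_c = 0.602 m/s × 0.9631 d × 86400 s/d = 50100 m ≈ 50.1 km.

t_c ≈ 0.963 d; D_c ≈ 5.70 mg/L; x_c ≈ 50.1 km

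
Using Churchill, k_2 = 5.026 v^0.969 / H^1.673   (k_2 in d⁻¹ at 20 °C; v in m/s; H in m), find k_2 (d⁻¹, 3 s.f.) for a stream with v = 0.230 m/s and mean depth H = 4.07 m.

k_2 = 5.026 × 0.230^0.969 / 4.07^1.673 = 5.026 × 0.2407 / 10.47 = 0.1156 d⁻¹.

k_2 ≈ 0.116 d⁻¹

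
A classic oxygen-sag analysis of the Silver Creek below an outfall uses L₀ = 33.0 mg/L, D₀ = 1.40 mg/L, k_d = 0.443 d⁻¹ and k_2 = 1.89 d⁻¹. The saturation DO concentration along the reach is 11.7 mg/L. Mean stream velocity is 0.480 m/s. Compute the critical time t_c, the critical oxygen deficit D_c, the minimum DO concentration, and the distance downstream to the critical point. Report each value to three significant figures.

t_c ≈ 0.900 d; D_c ≈ 5.19 mg/L; min DO ≈ 6.51 mg/L; x_c ≈ 37.3 km

With k_2/k_d = 4.266 and 1 − D₀(k_2−k_d)/(k_d L₀) = 0.8614,
t_c = ln(4.266 × 0.8614) / (1.89 − 0.443) = ln(3.675) / 1.447 = 1.302/1.447 = 0.8995 d.
D_c = (k_d/k_2) L₀ e^(−k_d t_c) = (0.443/1.89) × 33.0 × e^(−0.443×0.8995) = 0.2344 × 33.0 × 0.6713 = 5.193 mg/L.
Minimum DO = C_s − D_c = 11.7 − 5.193 = 6.507 mg/L.
x_c = v t_c = 0.480 m/s × 0.8995 d × 86400 s/d = 37300 m ≈ 37.3 km.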